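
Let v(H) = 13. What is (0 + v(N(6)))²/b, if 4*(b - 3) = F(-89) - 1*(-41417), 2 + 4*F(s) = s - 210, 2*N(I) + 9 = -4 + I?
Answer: 2704/165415 ≈ 0.016347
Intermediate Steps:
N(I) = -13/2 + I/2 (N(I) = -9/2 + (-4 + I)/2 = -9/2 + (-2 + I/2) = -13/2 + I/2)
F(s) = -53 + s/4 (F(s) = -½ + (s - 210)/4 = -½ + (-210 + s)/4 = -½ + (-105/2 + s/4) = -53 + s/4)
b = 165415/16 (b = 3 + ((-53 + (¼)*(-89)) - 1*(-41417))/4 = 3 + ((-53 - 89/4) + 41417)/4 = 3 + (-301/4 + 41417)/4 = 3 + (¼)*(165367/4) = 3 + 165367/16 = 165415/16 ≈ 10338.)
(0 + v(N(6)))²/b = (0 + 13)²/(165415/16) = 13²*(16/165415) = 169*(16/165415) = 2704/165415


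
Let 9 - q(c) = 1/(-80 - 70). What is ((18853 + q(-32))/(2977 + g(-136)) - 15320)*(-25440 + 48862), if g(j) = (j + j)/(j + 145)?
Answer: -237810570313967/663025 ≈ -3.5867e+8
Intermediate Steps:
q(c) = 1351/150 (q(c) = 9 - 1/(-80 - 70) = 9 - 1/(-150) = 9 - 1*(-1/150) = 9 + 1/150 = 1351/150)
g(j) = 2*j/(145 + j) (g(j) = (2*j)/(145 + j) = 2*j/(145 + j))
((18853 + q(-32))/(2977 + g(-136)) - 15320)*(-25440 + 48862) = ((18853 + 1351/150)/(2977 + 2*(-136)/(145 - 136)) - 15320)*(-25440 + 48862) = (2829301/(150*(2977 + 2*(-136)/9)) - 15320)*23422 = (2829301/(150*(2977 + 2*(-136)*(⅑))) - 15320)*23422 = (2829301/(150*(2977 - 272/9)) - 15320)*23422 = (2829301/(150*(26521/9)) - 15320)*23422 = ((2829301/150)*(9/26521) - 15320)*23422 = (8487903/1326050 - 15320)*23422 = -20306598097/1326050*23422 = -237810570313967/663025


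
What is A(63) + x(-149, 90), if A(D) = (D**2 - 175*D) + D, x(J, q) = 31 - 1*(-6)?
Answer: -6956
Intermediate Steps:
x(J, q) = 37 (x(J, q) = 31 + 6 = 37)
A(D) = D**2 - 174*D
A(63) + x(-149, 90) = 63*(-174 + 63) + 37 = 63*(-111) + 37 = -6993 + 37 = -6956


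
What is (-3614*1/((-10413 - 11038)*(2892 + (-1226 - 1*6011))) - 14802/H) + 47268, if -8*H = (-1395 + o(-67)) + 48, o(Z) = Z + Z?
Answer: 6513648972883406/138036005195 ≈ 47188.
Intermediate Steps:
o(Z) = 2*Z
H = 1481/8 (H = -((-1395 + 2*(-67)) + 48)/8 = -((-1395 - 134) + 48)/8 = -(-1529 + 48)/8 = -1/8*(-1481) = 1481/8 ≈ 185.13)
(-3614*1/((-10413 - 11038)*(2892 + (-1226 - 1*6011))) - 14802/H) + 47268 = (-3614*1/((-10413 - 11038)*(2892 + (-1226 - 1*6011))) - 14802/1481/8) + 47268 = (-3614*(-1/(21451*(2892 + (-1226 - 6011)))) - 14802*8/1481) + 47268 = (-3614*(-1/(21451*(2892 - 7237))) - 118416/1481) + 47268 = (-3614/((-4345*(-21451))) - 118416/1481) + 47268 = (-3614/93204595 - 118416/1481) + 47268 = -11036920673854/138036005195 + 47268 = 6513648972883406/138036005195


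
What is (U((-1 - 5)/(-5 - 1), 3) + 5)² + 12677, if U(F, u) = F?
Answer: 12713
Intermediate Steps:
(U((-1 - 5)/(-5 - 1), 3) + 5)² + 12677 = ((-1 - 5)/(-5 - 1) + 5)² + 12677 = (-6/(-6) + 5)² + 12677 = (-6*(-⅙) + 5)² + 12677 = (1 + 5)² + 12677 = 6² + 12677 = 36 + 12677 = 12713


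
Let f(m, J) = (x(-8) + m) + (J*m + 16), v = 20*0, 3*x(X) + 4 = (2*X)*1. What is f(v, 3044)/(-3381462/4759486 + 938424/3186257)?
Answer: -212309238174628/9461686616505 ≈ -22.439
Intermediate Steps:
x(X) = -4/3 + 2*X/3 (x(X) = -4/3 + ((2*X)*1)/3 = -4/3 + (2*X)/3 = -4/3 + 2*X/3)
v = 0
f(m, J) = 28/3 + m + J*m (f(m, J) = ((-4/3 + (⅔)*(-8)) + m) + (J*m + 16) = ((-4/3 - 16/3) + m) + (16 + J*m) = (-20/3 + m) + (16 + J*m) = 28/3 + m + J*m)
f(v, 3044)/(-3381462/4759486 + 938424/3186257) = (28/3 + 0 + 3044*0)/(-3381462/4759486 + 938424/3186257) = (28/3 + 0 + 0)/(-3381462*1/4759486 + 938424*(1/3186257)) = 28/(3*(-1690731/2379743 + 938424/3186257)) = 28/(3*(-3153895538835/7582472791951)) = (28/3)*(-7582472791951/3153895538835) = -212309238174628/9461686616505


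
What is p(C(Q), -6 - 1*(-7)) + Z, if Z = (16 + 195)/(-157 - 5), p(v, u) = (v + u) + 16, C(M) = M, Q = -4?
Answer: 1895/162 ≈ 11.698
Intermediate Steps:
p(v, u) = 16 + u + v (p(v, u) = (u + v) + 16 = 16 + u + v)
Z = -211/162 (Z = 211/(-162) = 211*(-1/162) = -211/162 ≈ -1.3025)
p(C(Q), -6 - 1*(-7)) + Z = (16 + (-6 - 1*(-7)) - 4) - 211/162 = (16 + (-6 + 7) - 4) - 211/162 = (16 + 1 - 4) - 211/162 = 13 - 211/162 = 1895/162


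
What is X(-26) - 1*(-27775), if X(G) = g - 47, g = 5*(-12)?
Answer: 27668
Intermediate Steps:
g = -60
X(G) = -107 (X(G) = -60 - 47 = -107)
X(-26) - 1*(-27775) = -107 - 1*(-27775) = -107 + 27775 = 27668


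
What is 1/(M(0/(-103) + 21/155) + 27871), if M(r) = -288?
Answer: 1/27583 ≈ 3.6254e-5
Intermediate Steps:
1/(M(0/(-103) + 21/155) + 27871) = 1/(-288 + 27871) = 1/27583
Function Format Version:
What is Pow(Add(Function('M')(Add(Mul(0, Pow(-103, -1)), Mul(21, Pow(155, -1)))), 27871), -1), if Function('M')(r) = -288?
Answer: Rational(1, 27583) ≈ 3.6254e-5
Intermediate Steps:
Pow(Add(Function('M')(Add(Mul(0, Pow(-103, -1)), Mul(21, Pow(155, -1)))), 27871), -1) = Pow(Add(-288, 27871), -1) = Pow(27583, -1) = Rational(1, 27583)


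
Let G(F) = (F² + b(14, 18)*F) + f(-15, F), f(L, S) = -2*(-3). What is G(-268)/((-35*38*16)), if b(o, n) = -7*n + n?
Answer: -50387/10640 ≈ -4.7356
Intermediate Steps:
f(L, S) = 6
b(o, n) = -6*n
G(F) = 6 + F² - 108*F (G(F) = (F² + (-6*18)*F) + 6 = (F² - 108*F) + 6 = 6 + F² - 108*F)
G(-268)/((-35*38*16)) = (6 + (-268)² - 108*(-268))/((-35*38*16)) = (6 + 71824 + 28944)/((-1330*16)) = 100774/(-21280) = 100774*(-1/21280) = -50387/10640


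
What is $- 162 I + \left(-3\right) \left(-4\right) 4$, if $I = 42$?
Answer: $-6756$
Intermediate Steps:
$- 162 I + \left(-3\right) \left(-4\right) 4 = \left(-162\right) 42 + \left(-3\right) \left(-4\right) 4 = -6804 + 12 \cdot 4 = -6804 + 48 = -6756$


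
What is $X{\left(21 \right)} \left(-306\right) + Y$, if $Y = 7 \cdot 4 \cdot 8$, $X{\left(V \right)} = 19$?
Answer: $-5590$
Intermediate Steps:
$Y = 224$ ($Y = 28 \cdot 8 = 224$)
$X{\left(21 \right)} \left(-306\right) + Y = 19 \left(-306\right) + 224 = -5814 + 224 = -5590$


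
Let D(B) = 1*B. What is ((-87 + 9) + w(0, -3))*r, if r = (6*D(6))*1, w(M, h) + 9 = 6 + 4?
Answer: -2772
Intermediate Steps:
w(M, h) = 1 (w(M, h) = -9 + (6 + 4) = -9 + 10 = 1)
D(B) = B
r = 36 (r = (6*6)*1 = 36*1 = 36)
((-87 + 9) + w(0, -3))*r = ((-87 + 9) + 1)*36 = (-78 + 1)*36 = -77*36 = -2772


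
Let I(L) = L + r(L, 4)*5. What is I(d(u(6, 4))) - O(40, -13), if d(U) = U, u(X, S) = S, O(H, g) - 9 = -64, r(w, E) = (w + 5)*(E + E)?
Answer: 419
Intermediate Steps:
r(w, E) = 2*E*(5 + w) (r(w, E) = (5 + w)*(2*E) = 2*E*(5 + w))
O(H, g) = -55 (O(H, g) = 9 - 64 = -55)
I(L) = 200 + 41*L (I(L) = L + (2*4*(5 + L))*5 = L + (40 + 8*L)*5 = L + (200 + 40*L) = 200 + 41*L)
I(d(u(6, 4))) - O(40, -13) = (200 + 41*4) - 1*(-55) = (200 + 164) + 55 = 364 + 55 = 419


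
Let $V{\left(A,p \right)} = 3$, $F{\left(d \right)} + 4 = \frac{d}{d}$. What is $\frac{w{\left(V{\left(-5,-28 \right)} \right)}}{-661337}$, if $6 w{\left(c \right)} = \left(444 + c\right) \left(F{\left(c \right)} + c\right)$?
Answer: $0$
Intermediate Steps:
$F{\left(d \right)} = -3$ ($F{\left(d \right)} = -4 + \frac{d}{d} = -4 + 1 = -3$)
$w{\left(c \right)} = \frac{\left(-3 + c\right) \left(444 + c\right)}{6}$ ($w{\left(c \right)} = \frac{\left(444 + c\right) \left(-3 + c\right)}{6} = \frac{\left(-3 + c\right) \left(444 + c\right)}{6}$)
$\frac{w{\left(V{\left(-5,-28 \right)} \right)}}{-661337} = \frac{-222 + \frac{3^{2}}{6} + \frac{147}{2} \cdot 3}{-661337} = \left(-222 + \frac{1}{6} \cdot 9 + \frac{441}{2}\right) \left(- \frac{1}{661337}\right) = \left(-222 + \frac{3}{2} + \frac{441}{2}\right) \left(- \frac{1}{661337}\right) = 0 \left(- \frac{1}{661337}\right) = 0$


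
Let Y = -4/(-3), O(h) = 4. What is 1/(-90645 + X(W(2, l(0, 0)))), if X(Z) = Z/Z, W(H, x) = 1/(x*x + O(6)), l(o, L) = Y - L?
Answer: -1/90644 ≈ -1.1032e-5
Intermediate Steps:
Y = 4/3 (Y = -4*(-⅓) = 4/3 ≈ 1.3333)
l(o, L) = 4/3 - L
W(H, x) = 1/(4 + x²) (W(H, x) = 1/(x*x + 4) = 1/(x² + 4) = 1/(4 + x²))
X(Z) = 1
1/(-90645 + X(W(2, l(0, 0)))) = 1/(-90645 + 1) = 1/(-90644) = -1/90644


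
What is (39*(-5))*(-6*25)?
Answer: 29250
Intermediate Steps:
(39*(-5))*(-6*25) = -195*(-150) = 29250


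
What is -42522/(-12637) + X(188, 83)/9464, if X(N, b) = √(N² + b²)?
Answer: 42522/12637 + √42233/9464 ≈ 3.3866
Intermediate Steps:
-42522/(-12637) + X(188, 83)/9464 = -42522/(-12637) + √(188² + 83²)/9464 = -42522*(-1/12637) + √(35344 + 6889)*(1/9464) = 42522/12637 + √42233*(1/9464) = 42522/12637 + √42233/9464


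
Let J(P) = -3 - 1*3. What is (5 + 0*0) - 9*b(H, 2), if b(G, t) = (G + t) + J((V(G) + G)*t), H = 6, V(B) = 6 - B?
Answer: -13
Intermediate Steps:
J(P) = -6 (J(P) = -3 - 3 = -6)
b(G, t) = -6 + G + t (b(G, t) = (G + t) - 6 = -6 + G + t)
(5 + 0*0) - 9*b(H, 2) = (5 + 0*0) - 9*(-6 + 6 + 2) = (5 + 0) - 9*2 = 5 - 18 = -13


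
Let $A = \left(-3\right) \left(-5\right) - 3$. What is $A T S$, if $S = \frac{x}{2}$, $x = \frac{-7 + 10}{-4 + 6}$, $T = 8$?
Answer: $72$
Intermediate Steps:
$A = 12$ ($A = 15 - 3 = 12$)
$x = \frac{3}{2} \approx 1.5$
$S = \frac{3}{4}$ ($S = \frac{3}{2 \cdot 2} = \frac{3}{2} \cdot \frac{1}{2} = \frac{3}{4} \approx 0.75$)
$A T S = 12 \cdot 8 \cdot \frac{3}{4} = 96 \cdot \frac{3}{4} = 72$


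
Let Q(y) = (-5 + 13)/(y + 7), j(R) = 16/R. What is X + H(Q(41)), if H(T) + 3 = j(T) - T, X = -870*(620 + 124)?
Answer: -3883123/6 ≈ -6.4719e+5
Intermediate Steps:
X = -647280 (X = -870*744 = -647280)
Q(y) = 8/(7 + y)
H(T) = -3 - T + 16/T (H(T) = -3 + (16/T - T) = -3 + (-T + 16/T) = -3 - T + 16/T)
X + H(Q(41)) = -647280 + (-3 - 8/(7 + 41) + 16/((8/(7 + 41)))) = -647280 + (-3 - 8/48 + 16/((8/48))) = -647280 + (-3 - 8/48 + 16/((8*(1/48)))) = -647280 + (-3 - 1*1/6 + 16/(1/6)) = -647280 + (-3 - 1/6 + 16*6) = -647280 + (-3 - 1/6 + 96) = -647280 + 557/6 = -3883123/6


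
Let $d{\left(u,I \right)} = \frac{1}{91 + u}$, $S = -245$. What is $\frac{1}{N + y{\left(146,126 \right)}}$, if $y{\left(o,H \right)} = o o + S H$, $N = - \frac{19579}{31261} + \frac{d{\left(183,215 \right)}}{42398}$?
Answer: $- \frac{8445596804}{80694521405645} \approx -0.00010466$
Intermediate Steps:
$N = - \frac{5289540229}{8445596804}$ ($N = - \frac{19579}{31261} + \frac{1}{\left(91 + 183\right) 42398} = \left(-19579\right) \frac{1}{31261} + \frac{1}{274} \cdot \frac{1}{42398} = - \frac{19579}{31261} + \frac{1}{274} \cdot \frac{1}{42398} = - \frac{19579}{31261} + \frac{1}{11617052} = - \frac{5289540229}{8445596804} \approx -0.62631$)
$y{\left(o,H \right)} = o^{2} - 245 H$ ($y{\left(o,H \right)} = o o - 245 H = o^{2} - 245 H$)
$\frac{1}{N + y{\left(146,126 \right)}} = \frac{1}{- \frac{5289540229}{8445596804} + \left(146^{2} - 30870\right)} = \frac{1}{- \frac{5289540229}{8445596804} + \left(21316 - 30870\right)} = \frac{1}{- \frac{5289540229}{8445596804} - 9554} = \frac{1}{- \frac{80694521405645}{8445596804}} = - \frac{8445596804}{80694521405645}$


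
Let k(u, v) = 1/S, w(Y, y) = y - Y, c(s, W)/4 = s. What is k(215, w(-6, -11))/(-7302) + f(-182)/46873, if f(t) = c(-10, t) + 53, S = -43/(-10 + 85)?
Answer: 2532431/4905821926 ≈ 0.00051621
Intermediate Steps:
c(s, W) = 4*s
S = -43/75 ≈ -0.57333
k(u, v) = -75/43 (k(u, v) = 1/(-43/75) = -75/43)
f(t) = 13 (f(t) = 4*(-10) + 53 = -40 + 53 = 13)
k(215, w(-6, -11))/(-7302) + f(-182)/46873 = -75/43/(-7302) + 13/46873 = -75/43*(-1/7302) + 13*(1/46873) = 25/104662 + 13/46873 = 2532431/4905821926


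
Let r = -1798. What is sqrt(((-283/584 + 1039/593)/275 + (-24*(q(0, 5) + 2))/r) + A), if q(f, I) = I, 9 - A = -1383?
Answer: sqrt(102044517387777961431006)/8561698420 ≈ 37.311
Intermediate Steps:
A = 1392 (A = 9 - 1*(-1383) = 9 + 1383 = 1392)
sqrt(((-283/584 + 1039/593)/275 + (-24*(q(0, 5) + 2))/r) + A) = sqrt(((-283/584 + 1039/593)/275 - 24*(5 + 2)/(-1798)) + 1392) = sqrt(((-283*1/584 + 1039*(1/593))*(1/275) - 24*7*(-1/1798)) + 1392) = sqrt(((-283/584 + 1039/593)*(1/275) - 168*(-1/1798)) + 1392) = sqrt(((438957/346312)*(1/275) + 84/899) + 1392) = sqrt((438957/95235800 + 84/899) + 1392) = sqrt(8394429543/85616984200 + 1392) = sqrt(119187236435943/85616984200) = sqrt(102044517387777961431006)/8561698420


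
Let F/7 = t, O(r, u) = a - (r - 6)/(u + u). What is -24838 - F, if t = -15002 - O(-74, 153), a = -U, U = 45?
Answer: 12219013/153 ≈ 79863.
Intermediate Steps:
a = -45 (a = -1*45 = -45)
O(r, u) = -45 - (-6 + r)/(2*u) (O(r, u) = -45 - (r - 6)/(u + u) = -45 - (-6 + r)/(2*u))
t = -2288461/153 (t = -15002 - (6 - 1*(-74) - 90*153)/(2*153) = -15002 - (6 + 74 - 13770)/(2*153) = -15002 - (-13690)/(2*153) = -15002 - 1*(-6845/153) = -15002 + 6845/153 = -2288461/153 ≈ -14957.)
F = -16019227/153 (F = 7*(-2288461/153) = -16019227/153 ≈ -1.0470e+5)
-24838 - F = -24838 - 1*(-16019227/153) = -24838 + 16019227/153 = 12219013/153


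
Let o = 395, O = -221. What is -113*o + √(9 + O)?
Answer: -44635 + 2*I*√53 ≈ -44635.0 + 14.56*I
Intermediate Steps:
-113*o + √(9 + O) = -113*395 + √(9 - 221) = -44635 + √(-212) = -44635 + 2*I*√53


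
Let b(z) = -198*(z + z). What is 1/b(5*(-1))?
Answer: 1/1980 ≈ 0.00050505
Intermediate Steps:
b(z) = -396*z
1/b(5*(-1)) = 1/(-1980*(-1)) = 1/(-396*(-5)) = 1/1980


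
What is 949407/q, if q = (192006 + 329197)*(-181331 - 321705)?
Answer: -949407/262183872308 ≈ -3.6211e-6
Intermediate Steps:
q = -262183872308 (q = 521203*(-503036) = -262183872308)
949407/q = 949407/(-262183872308) = 949407*(-1/262183872308) = -949407/262183872308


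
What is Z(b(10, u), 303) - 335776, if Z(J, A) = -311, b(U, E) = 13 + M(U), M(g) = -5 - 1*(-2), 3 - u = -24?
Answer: -336087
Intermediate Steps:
u = 27 (u = 3 - 1*(-24) = 3 + 24 = 27)
M(g) = -3 (M(g) = -5 + 2 = -3)
b(U, E) = 10 (b(U, E) = 13 - 3 = 10)
Z(b(10, u), 303) - 335776 = -311 - 335776 = -336087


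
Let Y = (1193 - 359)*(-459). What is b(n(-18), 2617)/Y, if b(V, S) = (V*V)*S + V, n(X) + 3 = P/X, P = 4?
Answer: -1100318/15503643 ≈ -0.070972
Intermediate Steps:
n(X) = -3 + 4/X
b(V, S) = V + S*V² (b(V, S) = V²*S + V = S*V² + V = V + S*V²)
Y = -382806 (Y = 834*(-459) = -382806)
b(n(-18), 2617)/Y = ((-3 + 4/(-18))*(1 + 2617*(-3 + 4/(-18))))/(-382806) = ((-3 + 4*(-1/18))*(1 + 2617*(-3 + 4*(-1/18))))*(-1/382806) = ((-3 - 2/9)*(1 + 2617*(-3 - 2/9)))*(-1/382806) = -29*(1 + 2617*(-29/9))/9*(-1/382806) = -29*(1 - 75893/9)/9*(-1/382806) = -29/9*(-75884/9)*(-1/382806) = (2200636/81)*(-1/382806) = -1100318/15503643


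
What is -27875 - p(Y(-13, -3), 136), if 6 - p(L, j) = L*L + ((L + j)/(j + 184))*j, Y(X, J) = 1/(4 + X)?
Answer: -90147281/3240 ≈ -27823.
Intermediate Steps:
p(L, j) = 6 - L**2 - j*(L + j)/(184 + j) (p(L, j) = 6 - (L*L + ((L + j)/(j + 184))*j) = 6 - (L**2 + ((L + j)/(184 + j))*j) = 6 - (L**2 + j*(L + j)/(184 + j)) = 6 + (-L**2 - j*(L + j)/(184 + j)) = 6 - L**2 - j*(L + j)/(184 + j))
-27875 - p(Y(-13, -3), 136) = -27875 - (1104 - 1*136**2 - 184/(4 - 13)**2 + 6*136 - 1*136/(4 - 13) - 1*136*(1/(4 - 13))**2)/(184 + 136) = -27875 - (1104 - 1*18496 - 184*(1/(-9))**2 + 816 - 1*136/(-9) - 1*136*(1/(-9))**2)/320 = -27875 - (1104 - 18496 - 184*(-1/9)**2 + 816 - 1*(-1/9)*136 - 1*136*(-1/9)**2)/320 = -27875 - (1104 - 18496 - 184*1/81 + 816 + 136/9 - 1*136*1/81)/320 = -27875 - (1104 - 18496 - 184/81 + 816 + 136/9 - 136/81)/320 = -27875 - (-1341752)/(320*81) = -27875 - 1*(-167719/3240) = -27875 + 167719/3240 = -90147281/3240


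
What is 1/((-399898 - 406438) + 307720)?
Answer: -1/498616 ≈ -2.0056e-6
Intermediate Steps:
1/((-399898 - 406438) + 307720) = 1/(-806336 + 307720) = 1/(-498616) = -1/498616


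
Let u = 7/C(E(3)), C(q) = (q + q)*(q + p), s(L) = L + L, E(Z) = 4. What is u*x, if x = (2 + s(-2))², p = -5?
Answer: -7/2 ≈ -3.5000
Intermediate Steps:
s(L) = 2*L
x = 4 (x = (2 + 2*(-2))² = (2 - 4)² = (-2)² = 4)
C(q) = 2*q*(-5 + q) (C(q) = (q + q)*(q - 5) = (2*q)*(-5 + q) = 2*q*(-5 + q))
u = -7/8 (u = 7/((2*4*(-5 + 4))) = 7/((2*4*(-1))) = 7/(-8) = 7*(-⅛) = -7/8 ≈ -0.87500)
u*x = -7/8*4 = -7/2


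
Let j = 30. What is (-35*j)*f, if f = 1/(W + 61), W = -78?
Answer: 1050/17 ≈ 61.765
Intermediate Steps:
f = -1/17 (f = 1/(-78 + 61) = 1/(-17) = -1/17 ≈ -0.058824)
(-35*j)*f = -35*30*(-1/17) = -1050*(-1/17) = 1050/17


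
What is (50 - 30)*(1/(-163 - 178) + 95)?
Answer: 647880/341 ≈ 1899.9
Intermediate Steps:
(50 - 30)*(1/(-163 - 178) + 95) = 20*(1/(-341) + 95) = 20*(-1/341 + 95) = 20*(32394/341) = 647880/341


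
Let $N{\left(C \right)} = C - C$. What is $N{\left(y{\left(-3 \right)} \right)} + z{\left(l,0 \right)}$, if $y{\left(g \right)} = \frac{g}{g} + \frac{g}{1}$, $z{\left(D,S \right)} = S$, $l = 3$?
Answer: $0$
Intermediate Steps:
$y{\left(g \right)} = 1 + g$ ($y{\left(g \right)} = 1 + g 1 = 1 + g$)
$N{\left(C \right)} = 0$
$N{\left(y{\left(-3 \right)} \right)} + z{\left(l,0 \right)} = 0 + 0 = 0$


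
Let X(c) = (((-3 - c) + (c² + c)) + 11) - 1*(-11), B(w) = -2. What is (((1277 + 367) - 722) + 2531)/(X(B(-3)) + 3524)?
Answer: 3453/3547 ≈ 0.97350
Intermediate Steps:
X(c) = 19 + c² (X(c) = (((-3 - c) + (c + c²)) + 11) + 11 = ((-3 + c²) + 11) + 11 = (8 + c²) + 11 = 19 + c²)
(((1277 + 367) - 722) + 2531)/(X(B(-3)) + 3524) = (((1277 + 367) - 722) + 2531)/((19 + (-2)²) + 3524) = ((1644 - 722) + 2531)/((19 + 4) + 3524) = (922 + 2531)/(23 + 3524) = 3453/3547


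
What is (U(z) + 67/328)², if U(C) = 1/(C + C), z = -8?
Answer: 8649/430336 ≈ 0.020098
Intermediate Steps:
U(C) = 1/(2*C)
(U(z) + 67/328)² = ((½)/(-8) + 67/328)² = ((½)*(-⅛) + 67*(1/328))² = (-1/16 + 67/328)² = (93/656)² = 8649/430336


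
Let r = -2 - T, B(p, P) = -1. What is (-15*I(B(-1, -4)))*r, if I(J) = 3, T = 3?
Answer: 225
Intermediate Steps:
r = -5 (r = -2 - 1*3 = -2 - 3 = -5)
(-15*I(B(-1, -4)))*r = -15*3*(-5) = -45*(-5) = 225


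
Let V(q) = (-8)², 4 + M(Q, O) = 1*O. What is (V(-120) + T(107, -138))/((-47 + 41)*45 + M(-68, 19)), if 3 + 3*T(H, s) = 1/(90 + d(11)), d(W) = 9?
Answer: -18712/75735 ≈ -0.24707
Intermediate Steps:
M(Q, O) = -4 + O (M(Q, O) = -4 + 1*O = -4 + O)
V(q) = 64
T(H, s) = -296/297 (T(H, s) = -1 + 1/(3*(90 + 9)) = -1 + (⅓)/99 = -1 + (⅓)*(1/99) = -1 + 1/297 = -296/297)
(V(-120) + T(107, -138))/((-47 + 41)*45 + M(-68, 19)) = (64 - 296/297)/((-47 + 41)*45 + (-4 + 19)) = 18712/(297*(-6*45 + 15)) = 18712/(297*(-270 + 15)) = (18712/297)/(-255) = (18712/297)*(-1/255) = -18712/75735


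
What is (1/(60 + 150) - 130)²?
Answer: 745235401/44100 ≈ 16899.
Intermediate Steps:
(1/(60 + 150) - 130)² = (1/210 - 130)² = (-27299/210)² = 745235401/44100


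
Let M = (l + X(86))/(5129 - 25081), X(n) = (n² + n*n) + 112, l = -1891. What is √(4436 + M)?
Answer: √110352091573/4988 ≈ 66.598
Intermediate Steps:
X(n) = 112 + 2*n² (X(n) = (n² + n²) + 112 = 2*n² + 112 = 112 + 2*n²)
M = -13013/19952 (M = (-1891 + (112 + 2*86²))/(5129 - 25081) = (-1891 + (112 + 2*7396))/(-19952) = (-1891 + (112 + 14792))*(-1/19952) = (-1891 + 14904)*(-1/19952) = 13013*(-1/19952) = -13013/19952 ≈ -0.65222)
√(4436 + M) = √(4436 - 13013/19952) = √(88494059/19952) = √110352091573/4988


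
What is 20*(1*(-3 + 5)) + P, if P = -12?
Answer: 28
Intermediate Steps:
20*(1*(-3 + 5)) + P = 20*(1*(-3 + 5)) - 12 = 20*(1*2) - 12 = 20*2 - 12 = 40 - 12 = 28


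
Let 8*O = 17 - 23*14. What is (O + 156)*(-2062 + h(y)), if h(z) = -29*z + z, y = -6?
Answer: -893021/4 ≈ -2.2326e+5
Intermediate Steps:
h(z) = -28*z
O = -305/8 (O = (17 - 23*14)/8 = (17 - 322)/8 = (1/8)*(-305) = -305/8 ≈ -38.125)
(O + 156)*(-2062 + h(y)) = (-305/8 + 156)*(-2062 - 28*(-6)) = 943*(-2062 + 168)/8 = (943/8)*(-1894) = -893021/4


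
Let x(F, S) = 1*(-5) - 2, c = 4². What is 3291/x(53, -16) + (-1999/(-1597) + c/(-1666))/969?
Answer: -202013827902/429687223 ≈ -470.14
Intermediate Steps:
c = 16
x(F, S) = -7 (x(F, S) = -5 - 2 = -7)
3291/x(53, -16) + (-1999/(-1597) + c/(-1666))/969 = 3291/(-7) + (-1999/(-1597) + 16/(-1666))/969 = 3291*(-⅐) + (-1999*(-1/1597) + 16*(-1/1666))*(1/969) = -3291/7 + (1999/1597 - 8/833)*(1/969) = -3291/7 + (1652391/1330301)*(1/969) = -3291/7 + 550797/429687223 = -202013827902/429687223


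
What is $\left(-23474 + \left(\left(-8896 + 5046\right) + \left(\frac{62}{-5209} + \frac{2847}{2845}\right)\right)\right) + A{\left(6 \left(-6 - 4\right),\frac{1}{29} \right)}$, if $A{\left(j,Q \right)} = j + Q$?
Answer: $- \frac{11768342061318}{429768545} \approx -27383.0$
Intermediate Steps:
$A{\left(j,Q \right)} = Q + j$
$\left(-23474 + \left(\left(-8896 + 5046\right) + \left(\frac{62}{-5209} + \frac{2847}{2845}\right)\right)\right) + A{\left(6 \left(-6 - 4\right),\frac{1}{29} \right)} = \left(-23474 + \left(\left(-8896 + 5046\right) + \left(\frac{62}{-5209} + \frac{2847}{2845}\right)\right)\right) + \left(\frac{1}{29} + 6 \left(-6 - 4\right)\right) = \left(-23474 + \left(-3850 + \left(62 \left(- \frac{1}{5209}\right) + 2847 \cdot \frac{1}{2845}\right)\right)\right) + \left(\frac{1}{29} + 6 \left(-10\right)\right) = \left(-23474 + \left(-3850 + \left(- \frac{62}{5209} + \frac{2847}{2845}\right)\right)\right) + \left(\frac{1}{29} - 60\right) = \left(-23474 + \left(-3850 + \frac{14653633}{14819605}\right)\right) - \frac{1739}{29} = \left(-23474 - \frac{57040825617}{14819605}\right) - \frac{1739}{29} = - \frac{404916233387}{14819605} - \frac{1739}{29} = - \frac{11768342061318}{429768545}$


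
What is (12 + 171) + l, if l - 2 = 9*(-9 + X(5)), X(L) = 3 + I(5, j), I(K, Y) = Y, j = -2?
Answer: 113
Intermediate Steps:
X(L) = 1 (X(L) = 3 - 2 = 1)
l = -70 (l = 2 + 9*(-9 + 1) = 2 + 9*(-8) = 2 - 72 = -70)
(12 + 171) + l = (12 + 171) - 70 = 183 - 70 = 113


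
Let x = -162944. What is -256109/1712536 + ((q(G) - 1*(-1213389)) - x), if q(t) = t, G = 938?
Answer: 336946559021/244648 ≈ 1.3773e+6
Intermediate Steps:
-256109/1712536 + ((q(G) - 1*(-1213389)) - x) = -256109/1712536 + ((938 - 1*(-1213389)) - 1*(-162944)) = -256109*1/1712536 + ((938 + 1213389) + 162944) = -36587/244648 + (1214327 + 162944) = -36587/244648 + 1377271 = 336946559021/244648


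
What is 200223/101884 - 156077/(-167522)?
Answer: 24721753237/8533905724 ≈ 2.8969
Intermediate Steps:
200223/101884 - 156077/(-167522) = 200223*(1/101884) - 156077*(-1/167522) = 200223/101884 + 156077/167522 = 24721753237/8533905724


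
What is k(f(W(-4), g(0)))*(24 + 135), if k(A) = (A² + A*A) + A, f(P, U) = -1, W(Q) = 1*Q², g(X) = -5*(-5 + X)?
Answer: 159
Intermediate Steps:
g(X) = 25 - 5*X
W(Q) = Q²
k(A) = A + 2*A² (k(A) = (A² + A²) + A = 2*A² + A = A + 2*A²)
k(f(W(-4), g(0)))*(24 + 135) = (-(1 + 2*(-1)))*(24 + 135) = -(1 - 2)*159 = -1*(-1)*159 = 1*159 = 159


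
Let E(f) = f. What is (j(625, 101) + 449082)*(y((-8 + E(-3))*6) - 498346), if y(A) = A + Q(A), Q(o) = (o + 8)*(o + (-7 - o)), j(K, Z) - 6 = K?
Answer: -223959772278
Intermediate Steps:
j(K, Z) = 6 + K
Q(o) = -56 - 7*o (Q(o) = (8 + o)*(-7) = -56 - 7*o)
y(A) = -56 - 6*A (y(A) = A + (-56 - 7*A) = -56 - 6*A)
(j(625, 101) + 449082)*(y((-8 + E(-3))*6) - 498346) = ((6 + 625) + 449082)*((-56 - 6*(-8 - 3)*6) - 498346) = (631 + 449082)*((-56 - (-66)*6) - 498346) = 449713*((-56 - 6*(-66)) - 498346) = 449713*((-56 + 396) - 498346) = 449713*(340 - 498346) = 449713*(-498006) = -223959772278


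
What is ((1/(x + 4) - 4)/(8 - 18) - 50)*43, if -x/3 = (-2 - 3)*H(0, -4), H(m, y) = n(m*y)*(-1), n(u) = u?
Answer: -17071/8 ≈ -2133.9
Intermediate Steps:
H(m, y) = -m*y (H(m, y) = (m*y)*(-1) = -m*y)
x = 0 (x = -3*(-2 - 3)*(-1*0*(-4)) = -(-15)*0 = -3*0 = 0)
((1/(x + 4) - 4)/(8 - 18) - 50)*43 = ((1/(0 + 4) - 4)/(8 - 18) - 50)*43 = ((1/4 - 4)/(-10) - 50)*43 = ((1/4 - 4)*(-1/10) - 50)*43 = (-15/4*(-1/10) - 50)*43 = (3/8 - 50)*43 = -397/8*43 = -17071/8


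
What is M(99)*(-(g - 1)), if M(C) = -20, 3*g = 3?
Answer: 0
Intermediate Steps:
g = 1 (g = (⅓)*3 = 1)
M(99)*(-(g - 1)) = -(-20)*(1 - 1) = -(-20)*0 = -20*0 = 0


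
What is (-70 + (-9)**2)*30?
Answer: 330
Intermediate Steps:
(-70 + (-9)**2)*30 = (-70 + 81)*30 = 11*30 = 330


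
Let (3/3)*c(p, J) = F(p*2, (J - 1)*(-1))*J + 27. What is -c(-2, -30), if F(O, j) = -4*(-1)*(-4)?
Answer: -507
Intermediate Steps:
F(O, j) = -16 (F(O, j) = 4*(-4) = -16)
c(p, J) = 27 - 16*J (c(p, J) = -16*J + 27 = 27 - 16*J)
-c(-2, -30) = -(27 - 16*(-30)) = -(27 + 480) = -1*507 = -507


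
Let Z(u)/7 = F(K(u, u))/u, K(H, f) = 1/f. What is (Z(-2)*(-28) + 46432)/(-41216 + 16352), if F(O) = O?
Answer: -15461/8288 ≈ -1.8655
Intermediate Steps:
Z(u) = 7/u**2 (Z(u) = 7*(1/(u*u)) = 7/u**2)
(Z(-2)*(-28) + 46432)/(-41216 + 16352) = ((7/(-2)**2)*(-28) + 46432)/(-41216 + 16352) = ((7*(1/4))*(-28) + 46432)/(-24864) = ((7/4)*(-28) + 46432)*(-1/24864) = (-49 + 46432)*(-1/24864) = 46383*(-1/24864) = -15461/8288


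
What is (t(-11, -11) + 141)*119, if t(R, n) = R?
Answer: 15470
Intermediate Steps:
(t(-11, -11) + 141)*119 = (-11 + 141)*119 = 130*119 = 15470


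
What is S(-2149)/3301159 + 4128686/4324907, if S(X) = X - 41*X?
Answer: 14001217952794/14277205667213 ≈ 0.98067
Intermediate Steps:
S(X) = -40*X (S(X) = X - 41*X = -40*X)
S(-2149)/3301159 + 4128686/4324907 = -40*(-2149)/3301159 + 4128686/4324907 = 85960*(1/3301159) + 4128686*(1/4324907) = 85960/3301159 + 4128686/4324907 = 14001217952794/14277205667213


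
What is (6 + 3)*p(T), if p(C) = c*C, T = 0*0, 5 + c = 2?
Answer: 0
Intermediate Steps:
c = -3 (c = -5 + 2 = -3)
T = 0
p(C) = -3*C
(6 + 3)*p(T) = (6 + 3)*(-3*0) = 9*0 = 0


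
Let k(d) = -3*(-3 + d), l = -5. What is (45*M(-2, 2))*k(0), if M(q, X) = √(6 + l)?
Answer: 405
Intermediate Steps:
k(d) = 9 - 3*d
M(q, X) = 1 (M(q, X) = √(6 - 5) = √1 = 1)
(45*M(-2, 2))*k(0) = (45*1)*(9 - 3*0) = 45*(9 + 0) = 45*9 = 405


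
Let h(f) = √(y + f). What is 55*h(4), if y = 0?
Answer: 110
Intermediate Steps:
h(f) = √f (h(f) = √(0 + f) = √f)
55*h(4) = 55*√4 = 55*2 = 110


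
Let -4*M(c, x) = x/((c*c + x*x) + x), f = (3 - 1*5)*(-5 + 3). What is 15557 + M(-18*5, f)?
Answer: 126322839/8120 ≈ 15557.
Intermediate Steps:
f = 4 (f = (3 - 5)*(-2) = -2*(-2) = 4)
M(c, x) = -x/(4*(x + c² + x²)) (M(c, x) = -x/(4*((c*c + x*x) + x)) = -x/(4*((c² + x²) + x)) = -x/(4*(x + c² + x²)))
15557 + M(-18*5, f) = 15557 - 1*4/(4*4 + 4*(-18*5)² + 4*4²) = 15557 - 1*4/(16 + 4*(-90)² + 4*16) = 15557 - 1*4/(16 + 4*8100 + 64) = 15557 - 1*4/(16 + 32400 + 64) = 15557 - 1*4/32480 = 15557 - 1*4*1/32480 = 15557 - 1/8120 = 126322839/8120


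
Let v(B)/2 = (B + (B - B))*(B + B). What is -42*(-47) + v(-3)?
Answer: 2010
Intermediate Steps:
v(B) = 4*B² (v(B) = 2*((B + (B - B))*(B + B)) = 2*((B + 0)*(2*B)) = 2*(B*(2*B)) = 2*(2*B²) = 4*B²)
-42*(-47) + v(-3) = -42*(-47) + 4*(-3)² = 1974 + 4*9 = 1974 + 36 = 2010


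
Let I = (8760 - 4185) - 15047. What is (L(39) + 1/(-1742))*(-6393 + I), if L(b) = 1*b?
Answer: -1145757505/1742 ≈ -6.5773e+5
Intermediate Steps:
I = -10472 (I = 4575 - 15047 = -10472)
L(b) = b
(L(39) + 1/(-1742))*(-6393 + I) = (39 + 1/(-1742))*(-6393 - 10472) = (39 - 1/1742)*(-16865) = (67937/1742)*(-16865) = -1145757505/1742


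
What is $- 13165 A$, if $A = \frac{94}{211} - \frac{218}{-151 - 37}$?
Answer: $- \frac{419107775}{19834} \approx -21131.0$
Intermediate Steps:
$A = \frac{31835}{19834}$ ($A = 94 \cdot \frac{1}{211} - \frac{218}{-188} = \frac{94}{211} - - \frac{109}{94} = \frac{94}{211} + \frac{109}{94} = \frac{31835}{19834} \approx 1.6051$)
$- 13165 A = \left(-13165\right) \frac{31835}{19834} = - \frac{419107775}{19834}$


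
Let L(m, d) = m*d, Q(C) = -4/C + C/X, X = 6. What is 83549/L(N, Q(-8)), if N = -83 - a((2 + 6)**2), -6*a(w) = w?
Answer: 1503882/1085 ≈ 1386.1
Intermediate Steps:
Q(C) = -4/C + C/6
a(w) = -w/6
N = -217/3 (N = -83 - (-1)*(2 + 6)**2/6 = -83 - (-1)*8**2/6 = -83 - (-1)*64/6 = -83 - 1*(-32/3) = -83 + 32/3 = -217/3 ≈ -72.333)
L(m, d) = d*m
83549/L(N, Q(-8)) = 83549/(((-4/(-8) + (1/6)*(-8))*(-217/3))) = 83549/(((-4*(-1/8) - 4/3)*(-217/3))) = 83549/(((1/2 - 4/3)*(-217/3))) = 83549/((-5/6*(-217/3))) = 83549/(1085/18) = 83549*(18/1085) = 1503882/1085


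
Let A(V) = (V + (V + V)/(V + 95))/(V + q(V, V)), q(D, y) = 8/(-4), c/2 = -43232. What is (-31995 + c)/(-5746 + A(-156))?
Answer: 51895811/2516852 ≈ 20.619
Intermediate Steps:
c = -86464 (c = 2*(-43232) = -86464)
q(D, y) = -2 (q(D, y) = 8*(-¼) = -2)
A(V) = (V + 2*V/(95 + V))/(-2 + V) (A(V) = (V + (V + V)/(V + 95))/(V - 2) = (V + (2*V)/(95 + V))/(-2 + V) = (V + 2*V/(95 + V))/(-2 + V))
(-31995 + c)/(-5746 + A(-156)) = (-31995 - 86464)/(-5746 - 156*(97 - 156)/(-190 + (-156)² + 93*(-156))) = -118459/(-5746 - 156*(-59)/(-190 + 24336 - 14508)) = -118459/(-5746 - 156*(-59)/9638) = -118459/(-5746 - 156*1/9638*(-59)) = -118459/(-5746 + 4602/4819) = -118459/(-27685372/4819) = -118459*(-4819/27685372) = 51895811/2516852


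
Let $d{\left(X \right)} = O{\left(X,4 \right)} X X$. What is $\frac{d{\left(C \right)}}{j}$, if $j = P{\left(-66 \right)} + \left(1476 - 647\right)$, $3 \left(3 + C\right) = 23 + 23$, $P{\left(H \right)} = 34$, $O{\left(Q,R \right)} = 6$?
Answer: $\frac{2738}{2589} \approx 1.0576$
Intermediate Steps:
$C = \frac{37}{3}$ ($C = -3 + \frac{23 + 23}{3} = -3 + \frac{1}{3} \cdot 46 = -3 + \frac{46}{3} = \frac{37}{3} \approx 12.333$)
$d{\left(X \right)} = 6 X^{2}$ ($d{\left(X \right)} = 6 X X = 6 X^{2}$)
$j = 863$ ($j = 34 + \left(1476 - 647\right) = 34 + 829 = 863$)
$\frac{d{\left(C \right)}}{j} = \frac{6 \left(\frac{37}{3}\right)^{2}}{863} = 6 \cdot \frac{1369}{9} \cdot \frac{1}{863} = \frac{2738}{3} \cdot \frac{1}{863} = \frac{2738}{2589}$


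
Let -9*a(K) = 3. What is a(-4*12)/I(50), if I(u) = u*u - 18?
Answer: -1/7446 ≈ -0.00013430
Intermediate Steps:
a(K) = -1/3 (a(K) = -1/9*3 = -1/3)
I(u) = -18 + u**2 (I(u) = u**2 - 18 = -18 + u**2)
a(-4*12)/I(50) = -1/(3*(-18 + 50**2)) = -1/(3*(-18 + 2500)) = -1/3/2482 = -1/3*1/2482 = -1/7446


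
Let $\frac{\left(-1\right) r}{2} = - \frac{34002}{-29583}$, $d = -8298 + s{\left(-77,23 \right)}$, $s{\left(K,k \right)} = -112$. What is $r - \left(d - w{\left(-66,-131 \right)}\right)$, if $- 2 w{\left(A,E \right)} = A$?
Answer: $\frac{27744585}{3287} \approx 8440.7$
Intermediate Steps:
$w{\left(A,E \right)} = - \frac{A}{2}$
$d = -8410$ ($d = -8298 - 112 = -8410$)
$r = - \frac{7556}{3287}$ ($r = - 2 \left(- \frac{34002}{-29583}\right) = - 2 \left(\left(-34002\right) \left(- \frac{1}{29583}\right)\right) = \left(-2\right) \frac{3778}{3287} = - \frac{7556}{3287} \approx -2.2988$)
$r - \left(d - w{\left(-66,-131 \right)}\right) = - \frac{7556}{3287} - \left(-8410 - \left(- \frac{1}{2}\right) \left(-66\right)\right) = - \frac{7556}{3287} - \left(-8410 - 33\right) = - \frac{7556}{3287} - -8443 = - \frac{7556}{3287} + 8443 = \frac{27744585}{3287}$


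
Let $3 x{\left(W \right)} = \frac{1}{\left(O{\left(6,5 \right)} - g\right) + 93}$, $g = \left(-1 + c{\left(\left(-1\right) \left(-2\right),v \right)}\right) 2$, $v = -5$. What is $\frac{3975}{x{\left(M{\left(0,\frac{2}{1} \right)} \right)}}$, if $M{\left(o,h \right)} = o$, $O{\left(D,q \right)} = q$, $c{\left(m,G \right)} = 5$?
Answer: $1073250$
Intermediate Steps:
$g = 8$ ($g = \left(-1 + 5\right) 2 = 4 \cdot 2 = 8$)
$x{\left(W \right)} = \frac{1}{270}$ ($x{\left(W \right)} = \frac{1}{3 \left(\left(5 - 8\right) + 93\right)} = \frac{1}{3 \left(-3 + 93\right)} = \frac{1}{3 \cdot 90} = \frac{1}{3} \cdot \frac{1}{90} = \frac{1}{270}$)
$\frac{3975}{x{\left(M{\left(0,\frac{2}{1} \right)} \right)}} = 3975 \frac{1}{\frac{1}{270}} = 3975 \cdot 270 = 1073250$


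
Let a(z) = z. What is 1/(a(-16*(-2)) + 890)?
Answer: 1/922 ≈ 0.0010846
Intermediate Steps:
1/(a(-16*(-2)) + 890) = 1/(-16*(-2) + 890) = 1/(32 + 890) = 1/922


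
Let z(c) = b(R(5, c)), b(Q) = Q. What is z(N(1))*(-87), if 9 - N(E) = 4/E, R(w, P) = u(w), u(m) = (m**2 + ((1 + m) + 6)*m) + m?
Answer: -7830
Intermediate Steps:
u(m) = m + m**2 + m*(7 + m) (u(m) = (m**2 + (7 + m)*m) + m = (m**2 + m*(7 + m)) + m = m + m**2 + m*(7 + m))
R(w, P) = 2*w*(4 + w)
N(E) = 9 - 4/E
z(c) = 90 (z(c) = 2*5*(4 + 5) = 2*5*9 = 90)
z(N(1))*(-87) = 90*(-87) = -7830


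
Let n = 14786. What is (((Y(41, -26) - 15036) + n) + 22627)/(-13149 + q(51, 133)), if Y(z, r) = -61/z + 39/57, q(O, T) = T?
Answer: -17431057/10139464 ≈ -1.7191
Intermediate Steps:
Y(z, r) = 13/19 - 61/z (Y(z, r) = -61/z + 39*(1/57) = -61/z + 13/19 = 13/19 - 61/z)
(((Y(41, -26) - 15036) + n) + 22627)/(-13149 + q(51, 133)) = ((((13/19 - 61/41) - 15036) + 14786) + 22627)/(-13149 + 133) = ((((13/19 - 61*1/41) - 15036) + 14786) + 22627)/(-13016) = ((((13/19 - 61/41) - 15036) + 14786) + 22627)*(-1/13016) = (((-626/779 - 15036) + 14786) + 22627)*(-1/13016) = ((-11713670/779 + 14786) + 22627)*(-1/13016) = (-195376/779 + 22627)*(-1/13016) = (17431057/779)*(-1/13016) = -17431057/10139464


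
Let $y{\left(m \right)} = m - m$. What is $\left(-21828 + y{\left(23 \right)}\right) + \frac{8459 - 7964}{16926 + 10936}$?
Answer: $- \frac{608171241}{27862} \approx -21828.0$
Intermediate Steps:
$y{\left(m \right)} = 0$
$\left(-21828 + y{\left(23 \right)}\right) + \frac{8459 - 7964}{16926 + 10936} = \left(-21828 + 0\right) + \frac{8459 - 7964}{16926 + 10936} = -21828 + \frac{495}{27862} = - \frac{608171241}{27862}$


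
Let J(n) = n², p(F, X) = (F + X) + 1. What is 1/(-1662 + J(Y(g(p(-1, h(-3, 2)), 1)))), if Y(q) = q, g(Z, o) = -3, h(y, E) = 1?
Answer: -1/1653 ≈ -0.00060496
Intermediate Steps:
p(F, X) = 1 + F + X
1/(-1662 + J(Y(g(p(-1, h(-3, 2)), 1)))) = 1/(-1662 + (-3)²) = 1/(-1662 + 9) = 1/(-1653) = -1/1653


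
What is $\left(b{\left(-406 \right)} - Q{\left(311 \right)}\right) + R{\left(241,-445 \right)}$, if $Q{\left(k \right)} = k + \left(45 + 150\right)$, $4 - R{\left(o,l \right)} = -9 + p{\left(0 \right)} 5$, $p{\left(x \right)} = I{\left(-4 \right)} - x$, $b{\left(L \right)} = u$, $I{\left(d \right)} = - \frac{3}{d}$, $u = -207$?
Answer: $- \frac{2815}{4} \approx -703.75$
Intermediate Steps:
$b{\left(L \right)} = -207$
$p{\left(x \right)} = \frac{3}{4} - x$ ($p{\left(x \right)} = - \frac{3}{-4} - x = \left(-3\right) \left(- \frac{1}{4}\right) - x = \frac{3}{4} - x$)
$R{\left(o,l \right)} = \frac{37}{4}$ ($R{\left(o,l \right)} = 4 - \left(-9 + \left(\frac{3}{4} - 0\right) 5\right) = 4 - \left(-9 + \left(\frac{3}{4} + 0\right) 5\right) = 4 - \left(-9 + \frac{3}{4} \cdot 5\right) = 4 - \left(-9 + \frac{15}{4}\right) = 4 - - \frac{21}{4} = 4 + \frac{21}{4} = \frac{37}{4}$)
$Q{\left(k \right)} = 195 + k$ ($Q{\left(k \right)} = k + 195 = 195 + k$)
$\left(b{\left(-406 \right)} - Q{\left(311 \right)}\right) + R{\left(241,-445 \right)} = \left(-207 - \left(195 + 311\right)\right) + \frac{37}{4} = \left(-207 - 506\right) + \frac{37}{4} = -713 + \frac{37}{4} = - \frac{2815}{4}$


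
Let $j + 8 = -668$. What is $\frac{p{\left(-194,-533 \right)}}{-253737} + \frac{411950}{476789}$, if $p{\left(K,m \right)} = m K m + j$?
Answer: $\frac{8794082749796}{40326336831} \approx 218.07$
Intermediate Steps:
$j = -676$ ($j = -8 - 668 = -676$)
$p{\left(K,m \right)} = -676 + K m^{2}$ ($p{\left(K,m \right)} = m K m - 676 = K m m - 676 = K m^{2} - 676 = -676 + K m^{2}$)
$\frac{p{\left(-194,-533 \right)}}{-253737} + \frac{411950}{476789} = \frac{-676 - 194 \left(-533\right)^{2}}{-253737} + \frac{411950}{476789} = \left(-676 - 55113266\right) \left(- \frac{1}{253737}\right) + 411950 \cdot \frac{1}{476789} = \left(-676 - 55113266\right) \left(- \frac{1}{253737}\right) + \frac{411950}{476789} = \left(-55113942\right) \left(- \frac{1}{253737}\right) + \frac{411950}{476789} = \frac{18371314}{84579} + \frac{411950}{476789} = \frac{8794082749796}{40326336831}$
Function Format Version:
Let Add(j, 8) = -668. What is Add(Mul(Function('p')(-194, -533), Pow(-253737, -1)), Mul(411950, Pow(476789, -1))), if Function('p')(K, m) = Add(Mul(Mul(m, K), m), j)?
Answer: Rational(8794082749796, 40326336831) ≈ 218.07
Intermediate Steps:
j = -676 (j = Add(-8, -668) = -676)
Function('p')(K, m) = Add(-676, Mul(K, Pow(m, 2))) (Function('p')(K, m) = Add(Mul(Mul(m, K), m), -676) = Add(Mul(Mul(K, m), m), -676) = Add(Mul(K, Pow(m, 2)), -676) = Add(-676, Mul(K, Pow(m, 2))))
Add(Mul(Function('p')(-194, -533), Pow(-253737, -1)), Mul(411950, Pow(476789, -1))) = Add(Mul(Add(-676, Mul(-194, Pow(-533, 2))), Pow(-253737, -1)), Mul(411950, Pow(476789, -1))) = Add(Mul(Add(-676, Mul(-194, 284089)), Rational(-1, 253737)), Mul(411950, Rational(1, 476789))) = Add(Mul(Add(-676, -55113266), Rational(-1, 253737)), Rational(411950, 476789)) = Add(Mul(-55113942, Rational(-1, 253737)), Rational(411950, 476789)) = Add(Rational(18371314, 84579), Rational(411950, 476789)) = Rational(8794082749796, 40326336831)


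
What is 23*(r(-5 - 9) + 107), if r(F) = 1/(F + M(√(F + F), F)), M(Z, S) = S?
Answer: 68885/28 ≈ 2460.2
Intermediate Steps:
r(F) = 1/(2*F) (r(F) = 1/(F + F) = 1/(2*F))
23*(r(-5 - 9) + 107) = 23*(1/(2*(-5 - 9)) + 107) = 23*((½)/(-14) + 107) = 23*((½)*(-1/14) + 107) = 23*(-1/28 + 107) = 23*(2995/28) = 68885/28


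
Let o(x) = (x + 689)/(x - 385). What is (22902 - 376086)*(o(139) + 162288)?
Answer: -2349969785280/41 ≈ -5.7316e+10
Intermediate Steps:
o(x) = (689 + x)/(-385 + x)
(22902 - 376086)*(o(139) + 162288) = (22902 - 376086)*((689 + 139)/(-385 + 139) + 162288) = -353184*(828/(-246) + 162288) = -353184*(-1/246*828 + 162288) = -353184*(-138/41 + 162288) = -353184*6653670/41 = -2349969785280/41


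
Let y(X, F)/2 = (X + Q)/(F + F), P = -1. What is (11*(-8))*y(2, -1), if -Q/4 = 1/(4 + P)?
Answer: 176/3 ≈ 58.667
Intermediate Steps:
Q = -4/3 (Q = -4/(4 - 1) = -4/3 ≈ -1.3333)
y(X, F) = (-4/3 + X)/F (y(X, F) = 2*((X - 4/3)/(F + F)) = 2*((-4/3 + X)/((2*F))) = 2*((-4/3 + X)*(1/(2*F))) = 2*((-4/3 + X)/(2*F)) = (-4/3 + X)/F)
(11*(-8))*y(2, -1) = (11*(-8))*((-4/3 + 2)/(-1)) = -(-88)*2/3 = -88*(-⅔) = 176/3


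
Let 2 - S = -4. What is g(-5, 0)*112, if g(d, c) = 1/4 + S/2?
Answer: 364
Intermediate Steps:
S = 6 (S = 2 - 1*(-4) = 2 + 4 = 6)
g(d, c) = 13/4 (g(d, c) = 1/4 + 6/2 = 1*(¼) + 6*(½) = ¼ + 3 = 13/4)
g(-5, 0)*112 = (13/4)*112 = 364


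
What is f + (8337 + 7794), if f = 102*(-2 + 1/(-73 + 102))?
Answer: 461985/29 ≈ 15931.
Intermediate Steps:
f = -5814/29 (f = 102*(-2 + 1/29) = 102*(-57/29) = -5814/29 ≈ -200.48)
f + (8337 + 7794) = -5814/29 + (8337 + 7794) = -5814/29 + 16131 = 461985/29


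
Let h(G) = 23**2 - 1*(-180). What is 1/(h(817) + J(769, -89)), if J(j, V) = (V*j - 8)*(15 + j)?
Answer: -1/53663307 ≈ -1.8635e-8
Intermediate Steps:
J(j, V) = (-8 + V*j)*(15 + j)
h(G) = 709 (h(G) = 529 + 180 = 709)
1/(h(817) + J(769, -89)) = 1/(709 + (-120 - 8*769 - 89*769**2 + 15*(-89)*769)) = 1/(709 + (-120 - 6152 - 89*591361 - 1026615)) = 1/(709 + (-120 - 6152 - 52631129 - 1026615)) = 1/(709 - 53664016) = 1/(-53663307) = -1/53663307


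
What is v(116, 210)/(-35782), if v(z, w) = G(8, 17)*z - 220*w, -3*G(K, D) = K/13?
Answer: 901364/697749 ≈ 1.2918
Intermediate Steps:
G(K, D) = -K/39 (G(K, D) = -K/(3*13) = -K/39)
v(z, w) = -220*w - 8*z/39 (v(z, w) = (-1/39*8)*z - 220*w = -8*z/39 - 220*w = -220*w - 8*z/39)
v(116, 210)/(-35782) = (-220*210 - 8/39*116)/(-35782) = (-46200 - 928/39)*(-1/35782) = -1802728/39*(-1/35782) = 901364/697749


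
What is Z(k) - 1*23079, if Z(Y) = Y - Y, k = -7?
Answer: -23079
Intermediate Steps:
Z(Y) = 0
Z(k) - 1*23079 = 0 - 1*23079 = 0 - 23079 = -23079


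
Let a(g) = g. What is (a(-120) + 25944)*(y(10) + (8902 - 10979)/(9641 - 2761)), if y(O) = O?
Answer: 53845461/215 ≈ 2.5044e+5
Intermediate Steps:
(a(-120) + 25944)*(y(10) + (8902 - 10979)/(9641 - 2761)) = (-120 + 25944)*(10 + (8902 - 10979)/(9641 - 2761)) = 25824*(10 - 2077/6880) = 25824*(66723/6880) = 53845461/215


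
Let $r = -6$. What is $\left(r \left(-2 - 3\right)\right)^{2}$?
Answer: $900$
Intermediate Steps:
$\left(r \left(-2 - 3\right)\right)^{2} = \left(- 6 \left(-2 - 3\right)\right)^{2} = \left(\left(-6\right) \left(-5\right)\right)^{2} = 30^{2} = 900$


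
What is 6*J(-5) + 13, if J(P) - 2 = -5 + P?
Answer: -35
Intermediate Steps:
J(P) = -3 + P (J(P) = 2 + (-5 + P) = -3 + P)
6*J(-5) + 13 = 6*(-3 - 5) + 13 = 6*(-8) + 13 = -48 + 13 = -35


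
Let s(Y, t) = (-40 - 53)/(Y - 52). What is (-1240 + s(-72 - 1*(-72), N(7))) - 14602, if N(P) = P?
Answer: -823691/52 ≈ -15840.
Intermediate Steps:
s(Y, t) = -93/(-52 + Y)
(-1240 + s(-72 - 1*(-72), N(7))) - 14602 = (-1240 - 93/(-52 + (-72 - 1*(-72)))) - 14602 = (-1240 - 93/(-52 + (-72 + 72))) - 14602 = (-1240 - 93/(-52 + 0)) - 14602 = (-1240 - 93/(-52)) - 14602 = (-1240 - 93*(-1/52)) - 14602 = (-1240 + 93/52) - 14602 = -64387/52 - 14602 = -823691/52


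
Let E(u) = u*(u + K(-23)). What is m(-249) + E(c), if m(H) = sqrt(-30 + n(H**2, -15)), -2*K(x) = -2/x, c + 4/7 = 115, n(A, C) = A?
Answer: 14751216/1127 + sqrt(61971) ≈ 13338.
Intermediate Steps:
c = 801/7 (c = -4/7 + 115 = 801/7 ≈ 114.43)
K(x) = 1/x (K(x) = -(-1)/x = 1/x)
E(u) = u*(-1/23 + u) (E(u) = u*(u + 1/(-23)) = u*(u - 1/23) = u*(-1/23 + u))
m(H) = sqrt(-30 + H**2)
m(-249) + E(c) = sqrt(-30 + (-249)**2) + 801*(-1/23 + 801/7)/7 = sqrt(-30 + 62001) + (801/7)*(18416/161) = sqrt(61971) + 14751216/1127 = 14751216/1127 + sqrt(61971)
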